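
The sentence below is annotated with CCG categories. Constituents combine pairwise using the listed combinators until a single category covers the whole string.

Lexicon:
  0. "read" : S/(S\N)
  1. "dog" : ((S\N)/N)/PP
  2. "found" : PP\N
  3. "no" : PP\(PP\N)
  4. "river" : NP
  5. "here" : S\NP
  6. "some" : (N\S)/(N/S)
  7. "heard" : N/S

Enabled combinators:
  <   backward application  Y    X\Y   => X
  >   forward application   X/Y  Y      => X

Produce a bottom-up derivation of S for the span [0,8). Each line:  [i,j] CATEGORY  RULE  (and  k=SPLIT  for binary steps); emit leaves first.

[0,1] S/(S\N)  lex  "read"
[1,2] ((S\N)/N)/PP  lex  "dog"
[2,3] PP\N  lex  "found"
[3,4] PP\(PP\N)  lex  "no"
[2,4] PP  <  k=3
[1,4] (S\N)/N  >  k=2
[4,5] NP  lex  "river"
[5,6] S\NP  lex  "here"
[4,6] S  <  k=5
[6,7] (N\S)/(N/S)  lex  "some"
[7,8] N/S  lex  "heard"
[6,8] N\S  >  k=7
[4,8] N  <  k=6
[1,8] S\N  >  k=4
[0,8] S  >  k=1

[0,8] S   >
  [0,1] "read" : S/(S\N)
  [1,8] S\N   >
    [1,4] (S\N)/N   >
      [1,2] "dog" : ((S\N)/N)/PP
      [2,4] PP   <
        [2,3] "found" : PP\N
        [3,4] "no" : PP\(PP\N)
    [4,8] N   <
      [4,6] S   <
        [4,5] "river" : NP
        [5,6] "here" : S\NP
      [6,8] N\S   >
        [6,7] "some" : (N\S)/(N/S)
        [7,8] "heard" : N/S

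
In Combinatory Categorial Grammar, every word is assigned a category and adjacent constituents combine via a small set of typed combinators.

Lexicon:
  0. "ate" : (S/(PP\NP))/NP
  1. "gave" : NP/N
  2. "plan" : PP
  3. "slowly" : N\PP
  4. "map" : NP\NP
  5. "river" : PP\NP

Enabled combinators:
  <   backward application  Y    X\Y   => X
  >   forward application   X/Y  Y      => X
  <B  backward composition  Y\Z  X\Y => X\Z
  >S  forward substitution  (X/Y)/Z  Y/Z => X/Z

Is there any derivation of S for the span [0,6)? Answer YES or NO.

[0,6] S   >
  [0,4] S/(PP\NP)   >
    [0,1] "ate" : (S/(PP\NP))/NP
    [1,4] NP   >
      [1,2] "gave" : NP/N
      [2,4] N   <
        [2,3] "plan" : PP
        [3,4] "slowly" : N\PP
  [4,6] PP\NP   <B
    [4,5] "map" : NP\NP
    [5,6] "river" : PP\NP

YES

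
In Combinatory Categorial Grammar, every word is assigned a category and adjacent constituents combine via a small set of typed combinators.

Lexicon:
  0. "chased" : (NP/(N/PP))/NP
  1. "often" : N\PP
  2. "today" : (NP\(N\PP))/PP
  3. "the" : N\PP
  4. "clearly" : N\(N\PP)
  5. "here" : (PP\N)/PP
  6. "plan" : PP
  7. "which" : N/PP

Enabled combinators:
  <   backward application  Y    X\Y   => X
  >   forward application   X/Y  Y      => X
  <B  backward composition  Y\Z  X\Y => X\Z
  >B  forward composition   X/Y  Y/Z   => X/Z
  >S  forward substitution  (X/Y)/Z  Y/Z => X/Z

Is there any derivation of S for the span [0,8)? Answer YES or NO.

(NP/(N/PP))/NP N\PP (NP\(N\PP))/PP N\PP N\(N\PP) (PP\N)/PP PP N/PP
CKY chart[0,8] = {NP}; S ∉ chart

NO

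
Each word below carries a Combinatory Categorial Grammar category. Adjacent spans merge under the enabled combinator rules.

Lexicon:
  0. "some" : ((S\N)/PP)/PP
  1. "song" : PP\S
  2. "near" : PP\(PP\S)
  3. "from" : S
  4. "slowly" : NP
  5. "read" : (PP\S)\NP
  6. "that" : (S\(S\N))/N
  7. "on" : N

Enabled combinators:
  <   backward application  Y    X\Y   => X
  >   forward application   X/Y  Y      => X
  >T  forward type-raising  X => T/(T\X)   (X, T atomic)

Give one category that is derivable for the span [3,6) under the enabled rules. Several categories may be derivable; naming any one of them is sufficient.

PP

[0,8] S   <
  [0,6] S\N   >
    [0,3] (S\N)/PP   >
      [0,1] "some" : ((S\N)/PP)/PP
      [1,3] PP   <
        [1,2] "song" : PP\S
        [2,3] "near" : PP\(PP\S)
    [3,6] PP   >
      [3,4] PP/(PP\S)   >T
        [3,4] "from" : S
      [4,6] PP\S   <
        [4,5] "slowly" : NP
        [5,6] "read" : (PP\S)\NP
  [6,8] S\(S\N)   >
    [6,7] "that" : (S\(S\N))/N
    [7,8] "on" : N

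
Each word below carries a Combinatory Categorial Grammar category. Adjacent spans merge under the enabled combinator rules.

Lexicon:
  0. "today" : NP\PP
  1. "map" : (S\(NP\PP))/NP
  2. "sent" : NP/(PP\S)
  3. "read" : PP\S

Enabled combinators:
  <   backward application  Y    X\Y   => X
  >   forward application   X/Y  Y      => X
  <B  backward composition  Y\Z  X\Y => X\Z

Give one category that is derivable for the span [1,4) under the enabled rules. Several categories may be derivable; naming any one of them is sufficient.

S\(NP\PP)

[0,4] S   <
  [0,1] "today" : NP\PP
  [1,4] S\(NP\PP)   >
    [1,2] "map" : (S\(NP\PP))/NP
    [2,4] NP   >
      [2,3] "sent" : NP/(PP\S)
      [3,4] "read" : PP\S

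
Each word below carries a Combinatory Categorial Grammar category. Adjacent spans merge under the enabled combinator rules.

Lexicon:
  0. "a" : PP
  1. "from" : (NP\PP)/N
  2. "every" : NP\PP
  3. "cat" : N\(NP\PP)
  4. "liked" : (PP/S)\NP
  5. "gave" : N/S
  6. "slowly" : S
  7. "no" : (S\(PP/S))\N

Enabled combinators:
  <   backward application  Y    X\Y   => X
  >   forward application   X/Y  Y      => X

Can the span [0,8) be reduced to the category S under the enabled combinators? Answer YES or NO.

YES

[0,8] S   <
  [0,5] PP/S   <
    [0,4] NP   <
      [0,1] "a" : PP
      [1,4] NP\PP   >
        [1,2] "from" : (NP\PP)/N
        [2,4] N   <
          [2,3] "every" : NP\PP
          [3,4] "cat" : N\(NP\PP)
    [4,5] "liked" : (PP/S)\NP
  [5,8] S\(PP/S)   <
    [5,7] N   >
      [5,6] "gave" : N/S
      [6,7] "slowly" : S
    [7,8] "no" : (S\(PP/S))\N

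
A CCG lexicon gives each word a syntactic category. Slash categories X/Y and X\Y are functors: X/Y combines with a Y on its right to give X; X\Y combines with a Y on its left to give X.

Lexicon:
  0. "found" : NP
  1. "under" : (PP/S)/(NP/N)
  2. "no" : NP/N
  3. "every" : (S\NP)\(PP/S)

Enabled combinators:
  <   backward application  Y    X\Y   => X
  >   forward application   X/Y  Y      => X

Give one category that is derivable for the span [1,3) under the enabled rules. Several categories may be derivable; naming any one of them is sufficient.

[0,4] S   <
  [0,1] "found" : NP
  [1,4] S\NP   <
    [1,3] PP/S   >
      [1,2] "under" : (PP/S)/(NP/N)
      [2,3] "no" : NP/N
    [3,4] "every" : (S\NP)\(PP/S)

PP/S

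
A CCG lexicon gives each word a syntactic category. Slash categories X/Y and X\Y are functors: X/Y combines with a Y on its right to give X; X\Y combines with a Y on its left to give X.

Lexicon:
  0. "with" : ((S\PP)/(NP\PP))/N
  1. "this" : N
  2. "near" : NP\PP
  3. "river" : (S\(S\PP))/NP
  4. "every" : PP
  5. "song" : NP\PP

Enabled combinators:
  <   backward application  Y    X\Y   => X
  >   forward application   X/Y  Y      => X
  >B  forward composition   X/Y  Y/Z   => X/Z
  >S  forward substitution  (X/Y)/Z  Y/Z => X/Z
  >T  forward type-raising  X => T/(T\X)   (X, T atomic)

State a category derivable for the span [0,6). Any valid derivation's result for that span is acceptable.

S

[0,6] S   <
  [0,3] S\PP   >
    [0,2] (S\PP)/(NP\PP)   >
      [0,1] "with" : ((S\PP)/(NP\PP))/N
      [1,2] "this" : N
    [2,3] "near" : NP\PP
  [3,6] S\(S\PP)   >
    [3,4] "river" : (S\(S\PP))/NP
    [4,6] NP   <
      [4,5] "every" : PP
      [5,6] "song" : NP\PP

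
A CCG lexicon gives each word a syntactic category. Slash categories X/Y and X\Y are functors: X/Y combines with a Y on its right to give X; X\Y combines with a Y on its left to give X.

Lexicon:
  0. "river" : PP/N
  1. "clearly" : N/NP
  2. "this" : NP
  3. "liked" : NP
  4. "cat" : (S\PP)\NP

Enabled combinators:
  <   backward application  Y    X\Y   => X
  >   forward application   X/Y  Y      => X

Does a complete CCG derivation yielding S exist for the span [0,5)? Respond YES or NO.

YES

[0,5] S   <
  [0,3] PP   >
    [0,1] "river" : PP/N
    [1,3] N   >
      [1,2] "clearly" : N/NP
      [2,3] "this" : NP
  [3,5] S\PP   <
    [3,4] "liked" : NP
    [4,5] "cat" : (S\PP)\NP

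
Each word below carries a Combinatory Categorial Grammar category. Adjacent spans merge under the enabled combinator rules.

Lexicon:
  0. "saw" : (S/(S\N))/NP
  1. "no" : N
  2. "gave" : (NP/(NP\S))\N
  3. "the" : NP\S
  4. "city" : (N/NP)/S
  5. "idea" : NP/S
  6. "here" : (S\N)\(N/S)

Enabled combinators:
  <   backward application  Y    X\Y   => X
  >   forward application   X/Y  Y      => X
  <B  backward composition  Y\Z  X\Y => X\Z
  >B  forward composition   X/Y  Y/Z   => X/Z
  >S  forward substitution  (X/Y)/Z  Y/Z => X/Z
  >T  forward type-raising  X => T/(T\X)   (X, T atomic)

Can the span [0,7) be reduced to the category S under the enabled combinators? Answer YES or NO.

YES

[0,7] S   >
  [0,4] S/(S\N)   >
    [0,1] "saw" : (S/(S\N))/NP
    [1,4] NP   >
      [1,3] NP/(NP\S)   <
        [1,2] "no" : N
        [2,3] "gave" : (NP/(NP\S))\N
      [3,4] "the" : NP\S
  [4,7] S\N   <
    [4,6] N/S   >S
      [4,5] "city" : (N/NP)/S
      [5,6] "idea" : NP/S
    [6,7] "here" : (S\N)\(N/S)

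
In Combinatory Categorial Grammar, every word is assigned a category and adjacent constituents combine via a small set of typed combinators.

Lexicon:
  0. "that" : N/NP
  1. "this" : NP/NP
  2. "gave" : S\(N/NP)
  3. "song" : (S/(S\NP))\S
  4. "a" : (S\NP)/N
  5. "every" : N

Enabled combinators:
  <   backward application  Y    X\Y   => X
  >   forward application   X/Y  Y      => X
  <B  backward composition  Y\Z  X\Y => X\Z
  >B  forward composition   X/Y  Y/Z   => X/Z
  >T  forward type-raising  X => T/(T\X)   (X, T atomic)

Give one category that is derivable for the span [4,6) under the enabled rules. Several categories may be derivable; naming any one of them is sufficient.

[0,6] S   >
  [0,4] S/(S\NP)   <
    [0,3] S   <
      [0,2] N/NP   >B
        [0,1] "that" : N/NP
        [1,2] "this" : NP/NP
      [2,3] "gave" : S\(N/NP)
    [3,4] "song" : (S/(S\NP))\S
  [4,6] S\NP   >
    [4,5] "a" : (S\NP)/N
    [5,6] "every" : N

S\NP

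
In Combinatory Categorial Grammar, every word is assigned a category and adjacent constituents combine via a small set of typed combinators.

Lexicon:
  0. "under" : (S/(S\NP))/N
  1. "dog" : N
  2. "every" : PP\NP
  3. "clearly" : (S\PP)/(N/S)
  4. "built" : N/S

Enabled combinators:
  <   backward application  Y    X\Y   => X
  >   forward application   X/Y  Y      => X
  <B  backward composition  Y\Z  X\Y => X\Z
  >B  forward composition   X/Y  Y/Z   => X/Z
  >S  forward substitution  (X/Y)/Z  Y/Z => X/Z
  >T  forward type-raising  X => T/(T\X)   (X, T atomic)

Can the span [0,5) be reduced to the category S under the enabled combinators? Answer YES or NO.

[0,5] S   >
  [0,2] S/(S\NP)   >
    [0,1] "under" : (S/(S\NP))/N
    [1,2] "dog" : N
  [2,5] S\NP   <B
    [2,3] "every" : PP\NP
    [3,5] S\PP   >
      [3,4] "clearly" : (S\PP)/(N/S)
      [4,5] "built" : N/S

YES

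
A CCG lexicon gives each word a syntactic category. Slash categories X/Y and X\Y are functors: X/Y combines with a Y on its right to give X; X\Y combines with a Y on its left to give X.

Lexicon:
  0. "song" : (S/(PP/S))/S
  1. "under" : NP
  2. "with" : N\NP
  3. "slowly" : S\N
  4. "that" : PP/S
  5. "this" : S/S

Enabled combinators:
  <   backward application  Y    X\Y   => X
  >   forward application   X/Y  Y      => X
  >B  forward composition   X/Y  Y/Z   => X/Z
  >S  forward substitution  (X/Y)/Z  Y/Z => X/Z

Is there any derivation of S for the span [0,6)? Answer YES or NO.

[0,6] S   >
  [0,4] S/(PP/S)   >
    [0,1] "song" : (S/(PP/S))/S
    [1,4] S   <
      [1,3] N   <
        [1,2] "under" : NP
        [2,3] "with" : N\NP
      [3,4] "slowly" : S\N
  [4,6] PP/S   >B
    [4,5] "that" : PP/S
    [5,6] "this" : S/S

YES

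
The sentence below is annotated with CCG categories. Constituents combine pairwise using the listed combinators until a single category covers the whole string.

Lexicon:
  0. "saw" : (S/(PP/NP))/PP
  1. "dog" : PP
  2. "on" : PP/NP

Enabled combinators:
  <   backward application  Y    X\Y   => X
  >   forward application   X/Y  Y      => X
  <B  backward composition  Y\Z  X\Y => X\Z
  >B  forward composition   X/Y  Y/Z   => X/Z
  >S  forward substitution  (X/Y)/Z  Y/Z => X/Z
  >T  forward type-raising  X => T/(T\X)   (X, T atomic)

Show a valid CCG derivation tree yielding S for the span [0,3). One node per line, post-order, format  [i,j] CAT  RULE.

[0,3] S   >
  [0,2] S/(PP/NP)   >
    [0,1] "saw" : (S/(PP/NP))/PP
    [1,2] "dog" : PP
  [2,3] "on" : PP/NP

[0,1] (S/(PP/NP))/PP  lex  "saw"
[1,2] PP  lex  "dog"
[0,2] S/(PP/NP)  >  k=1
[2,3] PP/NP  lex  "on"
[0,3] S  >  k=2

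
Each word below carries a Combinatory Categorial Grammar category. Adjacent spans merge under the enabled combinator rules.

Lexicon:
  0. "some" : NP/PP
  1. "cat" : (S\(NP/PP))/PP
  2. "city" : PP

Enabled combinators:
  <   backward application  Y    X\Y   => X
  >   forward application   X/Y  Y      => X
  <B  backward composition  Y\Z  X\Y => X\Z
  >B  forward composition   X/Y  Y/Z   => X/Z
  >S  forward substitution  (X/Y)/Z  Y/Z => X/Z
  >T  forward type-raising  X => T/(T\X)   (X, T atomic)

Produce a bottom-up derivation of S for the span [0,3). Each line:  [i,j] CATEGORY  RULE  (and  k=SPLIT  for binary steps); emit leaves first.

[0,3] S   <
  [0,1] "some" : NP/PP
  [1,3] S\(NP/PP)   >
    [1,2] "cat" : (S\(NP/PP))/PP
    [2,3] "city" : PP

[0,1] NP/PP  lex  "some"
[1,2] (S\(NP/PP))/PP  lex  "cat"
[2,3] PP  lex  "city"
[1,3] S\(NP/PP)  >  k=2
[0,3] S  <  k=1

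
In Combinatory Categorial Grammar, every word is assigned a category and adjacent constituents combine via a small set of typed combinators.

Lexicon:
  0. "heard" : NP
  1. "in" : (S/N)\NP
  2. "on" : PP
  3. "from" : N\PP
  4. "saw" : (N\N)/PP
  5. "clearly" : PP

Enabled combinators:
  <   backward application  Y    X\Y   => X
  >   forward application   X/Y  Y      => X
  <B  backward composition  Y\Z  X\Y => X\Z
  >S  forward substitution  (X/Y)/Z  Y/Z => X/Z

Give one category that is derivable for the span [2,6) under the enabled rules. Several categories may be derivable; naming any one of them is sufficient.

[0,6] S   >
  [0,2] S/N   <
    [0,1] "heard" : NP
    [1,2] "in" : (S/N)\NP
  [2,6] N   <
    [2,3] "on" : PP
    [3,6] N\PP   <B
      [3,4] "from" : N\PP
      [4,6] N\N   >
        [4,5] "saw" : (N\N)/PP
        [5,6] "clearly" : PP

N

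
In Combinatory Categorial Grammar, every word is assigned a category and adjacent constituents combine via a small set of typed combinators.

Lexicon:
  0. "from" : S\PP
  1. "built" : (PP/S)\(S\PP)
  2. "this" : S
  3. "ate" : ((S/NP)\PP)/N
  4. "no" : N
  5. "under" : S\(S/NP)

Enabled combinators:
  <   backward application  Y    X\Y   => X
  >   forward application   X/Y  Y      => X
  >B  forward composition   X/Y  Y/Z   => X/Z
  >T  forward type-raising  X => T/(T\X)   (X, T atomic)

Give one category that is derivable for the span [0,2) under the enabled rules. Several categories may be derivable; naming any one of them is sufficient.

[0,6] S   <
  [0,5] S/NP   <
    [0,3] PP   >
      [0,2] PP/S   <
        [0,1] "from" : S\PP
        [1,2] "built" : (PP/S)\(S\PP)
      [2,3] "this" : S
    [3,5] (S/NP)\PP   >
      [3,4] "ate" : ((S/NP)\PP)/N
      [4,5] "no" : N
  [5,6] "under" : S\(S/NP)

PP/S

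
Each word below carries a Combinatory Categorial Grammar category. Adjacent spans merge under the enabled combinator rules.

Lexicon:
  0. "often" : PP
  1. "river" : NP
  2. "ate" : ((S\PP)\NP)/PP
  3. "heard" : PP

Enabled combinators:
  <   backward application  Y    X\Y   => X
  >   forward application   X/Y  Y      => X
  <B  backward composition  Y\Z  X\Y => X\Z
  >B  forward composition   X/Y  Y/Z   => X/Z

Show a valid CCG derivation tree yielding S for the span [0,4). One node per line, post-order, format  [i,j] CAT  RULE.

[0,1] PP  lex  "often"
[1,2] NP  lex  "river"
[2,3] ((S\PP)\NP)/PP  lex  "ate"
[3,4] PP  lex  "heard"
[2,4] (S\PP)\NP  >  k=3
[1,4] S\PP  <  k=2
[0,4] S  <  k=1

[0,4] S   <
  [0,1] "often" : PP
  [1,4] S\PP   <
    [1,2] "river" : NP
    [2,4] (S\PP)\NP   >
      [2,3] "ate" : ((S\PP)\NP)/PP
      [3,4] "heard" : PP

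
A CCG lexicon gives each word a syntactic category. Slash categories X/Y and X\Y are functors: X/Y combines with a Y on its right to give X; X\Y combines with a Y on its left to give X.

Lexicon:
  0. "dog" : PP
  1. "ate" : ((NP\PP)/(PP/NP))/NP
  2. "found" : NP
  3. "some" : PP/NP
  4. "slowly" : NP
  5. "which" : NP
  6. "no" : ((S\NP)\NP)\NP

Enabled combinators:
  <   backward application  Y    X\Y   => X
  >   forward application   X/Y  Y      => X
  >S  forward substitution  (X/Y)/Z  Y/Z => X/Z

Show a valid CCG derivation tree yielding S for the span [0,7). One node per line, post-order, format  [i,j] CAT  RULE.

[0,1] PP  lex  "dog"
[1,2] ((NP\PP)/(PP/NP))/NP  lex  "ate"
[2,3] NP  lex  "found"
[1,3] (NP\PP)/(PP/NP)  >  k=2
[3,4] PP/NP  lex  "some"
[1,4] NP\PP  >  k=3
[0,4] NP  <  k=1
[4,5] NP  lex  "slowly"
[5,6] NP  lex  "which"
[6,7] ((S\NP)\NP)\NP  lex  "no"
[5,7] (S\NP)\NP  <  k=6
[4,7] S\NP  <  k=5
[0,7] S  <  k=4

[0,7] S   <
  [0,4] NP   <
    [0,1] "dog" : PP
    [1,4] NP\PP   >
      [1,3] (NP\PP)/(PP/NP)   >
        [1,2] "ate" : ((NP\PP)/(PP/NP))/NP
        [2,3] "found" : NP
      [3,4] "some" : PP/NP
  [4,7] S\NP   <
    [4,5] "slowly" : NP
    [5,7] (S\NP)\NP   <
      [5,6] "which" : NP
      [6,7] "no" : ((S\NP)\NP)\NP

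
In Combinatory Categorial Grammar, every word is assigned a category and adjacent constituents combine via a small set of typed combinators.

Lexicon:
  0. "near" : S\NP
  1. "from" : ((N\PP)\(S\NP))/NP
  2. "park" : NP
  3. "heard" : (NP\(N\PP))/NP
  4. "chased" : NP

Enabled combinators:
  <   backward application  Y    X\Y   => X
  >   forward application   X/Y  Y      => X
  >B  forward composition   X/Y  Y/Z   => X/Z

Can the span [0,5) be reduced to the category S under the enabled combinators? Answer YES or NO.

S\NP ((N\PP)\(S\NP))/NP NP (NP\(N\PP))/NP NP
CKY chart[0,5] = {NP}; S ∉ chart

NO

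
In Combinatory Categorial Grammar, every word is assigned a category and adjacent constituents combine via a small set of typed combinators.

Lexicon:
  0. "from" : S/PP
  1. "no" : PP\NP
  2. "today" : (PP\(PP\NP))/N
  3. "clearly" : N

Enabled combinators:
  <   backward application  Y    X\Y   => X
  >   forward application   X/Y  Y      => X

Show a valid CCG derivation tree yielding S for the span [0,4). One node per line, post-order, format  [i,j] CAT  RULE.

[0,1] S/PP  lex  "from"
[1,2] PP\NP  lex  "no"
[2,3] (PP\(PP\NP))/N  lex  "today"
[3,4] N  lex  "clearly"
[2,4] PP\(PP\NP)  >  k=3
[1,4] PP  <  k=2
[0,4] S  >  k=1

[0,4] S   >
  [0,1] "from" : S/PP
  [1,4] PP   <
    [1,2] "no" : PP\NP
    [2,4] PP\(PP\NP)   >
      [2,3] "today" : (PP\(PP\NP))/N
      [3,4] "clearly" : N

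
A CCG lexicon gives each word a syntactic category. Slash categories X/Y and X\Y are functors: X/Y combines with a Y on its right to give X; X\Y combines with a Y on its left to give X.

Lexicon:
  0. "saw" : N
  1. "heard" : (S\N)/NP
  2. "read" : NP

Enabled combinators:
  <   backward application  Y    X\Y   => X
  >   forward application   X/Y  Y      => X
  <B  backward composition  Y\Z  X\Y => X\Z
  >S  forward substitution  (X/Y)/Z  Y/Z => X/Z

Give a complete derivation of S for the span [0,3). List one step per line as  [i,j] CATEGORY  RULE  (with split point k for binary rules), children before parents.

[0,1] N  lex  "saw"
[1,2] (S\N)/NP  lex  "heard"
[2,3] NP  lex  "read"
[1,3] S\N  >  k=2
[0,3] S  <  k=1

[0,3] S   <
  [0,1] "saw" : N
  [1,3] S\N   >
    [1,2] "heard" : (S\N)/NP
    [2,3] "read" : NP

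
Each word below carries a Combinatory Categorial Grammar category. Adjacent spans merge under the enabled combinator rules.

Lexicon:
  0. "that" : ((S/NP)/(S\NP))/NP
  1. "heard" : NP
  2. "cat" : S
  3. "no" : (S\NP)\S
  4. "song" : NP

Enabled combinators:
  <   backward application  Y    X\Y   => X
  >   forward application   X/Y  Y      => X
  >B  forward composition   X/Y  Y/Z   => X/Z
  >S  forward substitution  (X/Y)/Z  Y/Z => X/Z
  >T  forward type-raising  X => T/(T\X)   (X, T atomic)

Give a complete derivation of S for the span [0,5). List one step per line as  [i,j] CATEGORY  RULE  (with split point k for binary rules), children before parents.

[0,1] ((S/NP)/(S\NP))/NP  lex  "that"
[1,2] NP  lex  "heard"
[0,2] (S/NP)/(S\NP)  >  k=1
[2,3] S  lex  "cat"
[3,4] (S\NP)\S  lex  "no"
[2,4] S\NP  <  k=3
[0,4] S/NP  >  k=2
[4,5] NP  lex  "song"
[0,5] S  >  k=4

[0,5] S   >
  [0,4] S/NP   >
    [0,2] (S/NP)/(S\NP)   >
      [0,1] "that" : ((S/NP)/(S\NP))/NP
      [1,2] "heard" : NP
    [2,4] S\NP   <
      [2,3] "cat" : S
      [3,4] "no" : (S\NP)\S
  [4,5] "song" : NP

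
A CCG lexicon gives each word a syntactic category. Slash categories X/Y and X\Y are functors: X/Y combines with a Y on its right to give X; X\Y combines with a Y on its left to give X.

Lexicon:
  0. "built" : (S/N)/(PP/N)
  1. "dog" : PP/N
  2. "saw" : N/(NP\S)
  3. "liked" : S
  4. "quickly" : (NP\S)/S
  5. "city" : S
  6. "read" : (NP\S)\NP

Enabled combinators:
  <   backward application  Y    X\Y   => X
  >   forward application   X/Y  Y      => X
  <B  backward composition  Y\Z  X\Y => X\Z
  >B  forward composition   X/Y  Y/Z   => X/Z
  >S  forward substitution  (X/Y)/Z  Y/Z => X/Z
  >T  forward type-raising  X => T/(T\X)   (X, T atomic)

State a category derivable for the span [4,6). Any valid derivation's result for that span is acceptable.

NP\S

[0,7] S   >
  [0,2] S/N   >
    [0,1] "built" : (S/N)/(PP/N)
    [1,2] "dog" : PP/N
  [2,7] N   >
    [2,3] "saw" : N/(NP\S)
    [3,7] NP\S   <
      [3,6] NP   <
        [3,4] "liked" : S
        [4,6] NP\S   >
          [4,5] "quickly" : (NP\S)/S
          [5,6] "city" : S
      [6,7] "read" : (NP\S)\NP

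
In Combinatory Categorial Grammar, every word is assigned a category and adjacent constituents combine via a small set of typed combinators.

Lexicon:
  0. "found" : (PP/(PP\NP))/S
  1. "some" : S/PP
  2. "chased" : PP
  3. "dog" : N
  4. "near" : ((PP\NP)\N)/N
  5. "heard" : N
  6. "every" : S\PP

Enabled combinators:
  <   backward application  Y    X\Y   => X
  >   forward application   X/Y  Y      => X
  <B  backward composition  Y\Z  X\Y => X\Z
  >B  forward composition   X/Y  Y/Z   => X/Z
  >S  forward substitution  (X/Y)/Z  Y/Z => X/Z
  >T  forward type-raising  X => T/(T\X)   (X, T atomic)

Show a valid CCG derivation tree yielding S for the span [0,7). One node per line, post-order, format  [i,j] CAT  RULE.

[0,7] S   <
  [0,6] PP   >
    [0,3] PP/(PP\NP)   >
      [0,1] "found" : (PP/(PP\NP))/S
      [1,3] S   >
        [1,2] "some" : S/PP
        [2,3] "chased" : PP
    [3,6] PP\NP   <
      [3,4] "dog" : N
      [4,6] (PP\NP)\N   >
        [4,5] "near" : ((PP\NP)\N)/N
        [5,6] "heard" : N
  [6,7] "every" : S\PP

[0,1] (PP/(PP\NP))/S  lex  "found"
[1,2] S/PP  lex  "some"
[2,3] PP  lex  "chased"
[1,3] S  >  k=2
[0,3] PP/(PP\NP)  >  k=1
[3,4] N  lex  "dog"
[4,5] ((PP\NP)\N)/N  lex  "near"
[5,6] N  lex  "heard"
[4,6] (PP\NP)\N  >  k=5
[3,6] PP\NP  <  k=4
[0,6] PP  >  k=3
[6,7] S\PP  lex  "every"
[0,7] S  <  k=6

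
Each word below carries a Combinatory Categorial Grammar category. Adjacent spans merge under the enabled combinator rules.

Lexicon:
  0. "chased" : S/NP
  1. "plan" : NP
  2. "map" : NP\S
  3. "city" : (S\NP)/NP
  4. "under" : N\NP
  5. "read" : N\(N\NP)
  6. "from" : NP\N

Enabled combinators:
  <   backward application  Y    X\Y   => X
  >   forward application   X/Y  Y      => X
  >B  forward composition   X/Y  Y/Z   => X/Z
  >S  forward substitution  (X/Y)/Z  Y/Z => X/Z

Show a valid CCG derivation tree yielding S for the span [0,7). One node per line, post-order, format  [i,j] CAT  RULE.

[0,1] S/NP  lex  "chased"
[1,2] NP  lex  "plan"
[0,2] S  >  k=1
[2,3] NP\S  lex  "map"
[0,3] NP  <  k=2
[3,4] (S\NP)/NP  lex  "city"
[4,5] N\NP  lex  "under"
[5,6] N\(N\NP)  lex  "read"
[4,6] N  <  k=5
[6,7] NP\N  lex  "from"
[4,7] NP  <  k=6
[3,7] S\NP  >  k=4
[0,7] S  <  k=3

[0,7] S   <
  [0,3] NP   <
    [0,2] S   >
      [0,1] "chased" : S/NP
      [1,2] "plan" : NP
    [2,3] "map" : NP\S
  [3,7] S\NP   >
    [3,4] "city" : (S\NP)/NP
    [4,7] NP   <
      [4,6] N   <
        [4,5] "under" : N\NP
        [5,6] "read" : N\(N\NP)
      [6,7] "from" : NP\N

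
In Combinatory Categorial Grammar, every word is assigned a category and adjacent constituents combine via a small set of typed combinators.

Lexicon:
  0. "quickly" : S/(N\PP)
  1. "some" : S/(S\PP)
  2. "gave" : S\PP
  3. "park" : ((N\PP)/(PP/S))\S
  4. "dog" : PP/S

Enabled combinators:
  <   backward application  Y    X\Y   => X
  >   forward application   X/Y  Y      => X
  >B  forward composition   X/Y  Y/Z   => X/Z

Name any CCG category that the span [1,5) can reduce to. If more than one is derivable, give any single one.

N\PP

[0,5] S   >
  [0,1] "quickly" : S/(N\PP)
  [1,5] N\PP   >
    [1,4] (N\PP)/(PP/S)   <
      [1,3] S   >
        [1,2] "some" : S/(S\PP)
        [2,3] "gave" : S\PP
      [3,4] "park" : ((N\PP)/(PP/S))\S
    [4,5] "dog" : PP/S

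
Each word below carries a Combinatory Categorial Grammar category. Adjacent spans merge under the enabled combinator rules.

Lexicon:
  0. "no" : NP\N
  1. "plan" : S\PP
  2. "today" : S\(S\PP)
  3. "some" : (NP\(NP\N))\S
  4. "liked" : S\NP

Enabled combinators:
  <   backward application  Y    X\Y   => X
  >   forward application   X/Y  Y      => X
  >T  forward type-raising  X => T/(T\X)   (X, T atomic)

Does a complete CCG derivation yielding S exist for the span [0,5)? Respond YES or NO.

[0,5] S   <
  [0,4] NP   <
    [0,1] "no" : NP\N
    [1,4] NP\(NP\N)   <
      [1,3] S   <
        [1,2] "plan" : S\PP
        [2,3] "today" : S\(S\PP)
      [3,4] "some" : (NP\(NP\N))\S
  [4,5] "liked" : S\NP

YES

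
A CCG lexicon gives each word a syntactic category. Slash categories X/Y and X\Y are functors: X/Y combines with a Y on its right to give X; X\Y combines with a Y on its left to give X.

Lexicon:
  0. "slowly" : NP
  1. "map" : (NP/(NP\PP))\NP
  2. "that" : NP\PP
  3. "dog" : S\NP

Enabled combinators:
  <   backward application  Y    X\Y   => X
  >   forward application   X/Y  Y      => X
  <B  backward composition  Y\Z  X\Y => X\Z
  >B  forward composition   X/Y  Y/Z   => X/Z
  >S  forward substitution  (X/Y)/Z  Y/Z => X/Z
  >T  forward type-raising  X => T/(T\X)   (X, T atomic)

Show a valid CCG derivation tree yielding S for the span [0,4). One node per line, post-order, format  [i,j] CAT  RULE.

[0,4] S   <
  [0,3] NP   >
    [0,2] NP/(NP\PP)   <
      [0,1] "slowly" : NP
      [1,2] "map" : (NP/(NP\PP))\NP
    [2,3] "that" : NP\PP
  [3,4] "dog" : S\NP

[0,1] NP  lex  "slowly"
[1,2] (NP/(NP\PP))\NP  lex  "map"
[0,2] NP/(NP\PP)  <  k=1
[2,3] NP\PP  lex  "that"
[0,3] NP  >  k=2
[3,4] S\NP  lex  "dog"
[0,4] S  <  k=3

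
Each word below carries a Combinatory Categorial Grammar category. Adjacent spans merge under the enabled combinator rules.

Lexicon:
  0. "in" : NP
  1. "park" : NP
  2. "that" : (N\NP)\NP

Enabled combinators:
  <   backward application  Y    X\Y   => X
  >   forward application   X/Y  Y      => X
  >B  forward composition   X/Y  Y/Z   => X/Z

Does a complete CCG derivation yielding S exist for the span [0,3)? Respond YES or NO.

NO

NP NP (N\NP)\NP
CKY chart[0,3] = {N}; S ∉ chart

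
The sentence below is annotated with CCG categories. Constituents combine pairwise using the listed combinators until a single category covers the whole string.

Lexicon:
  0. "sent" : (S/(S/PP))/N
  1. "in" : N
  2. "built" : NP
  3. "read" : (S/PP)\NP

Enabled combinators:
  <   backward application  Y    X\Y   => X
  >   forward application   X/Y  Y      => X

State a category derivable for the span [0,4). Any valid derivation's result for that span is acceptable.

S

[0,4] S   >
  [0,2] S/(S/PP)   >
    [0,1] "sent" : (S/(S/PP))/N
    [1,2] "in" : N
  [2,4] S/PP   <
    [2,3] "built" : NP
    [3,4] "read" : (S/PP)\NP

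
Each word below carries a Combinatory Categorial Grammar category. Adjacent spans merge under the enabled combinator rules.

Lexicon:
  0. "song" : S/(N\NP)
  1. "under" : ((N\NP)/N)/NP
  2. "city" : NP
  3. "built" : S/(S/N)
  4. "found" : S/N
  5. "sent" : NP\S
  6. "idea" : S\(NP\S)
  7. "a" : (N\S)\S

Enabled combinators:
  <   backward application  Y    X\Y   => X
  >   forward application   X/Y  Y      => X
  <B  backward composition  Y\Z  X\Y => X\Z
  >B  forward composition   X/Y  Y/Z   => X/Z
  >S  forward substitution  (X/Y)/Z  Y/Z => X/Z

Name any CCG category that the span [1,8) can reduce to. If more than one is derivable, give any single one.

[0,8] S   >
  [0,1] "song" : S/(N\NP)
  [1,8] N\NP   >
    [1,3] (N\NP)/N   >
      [1,2] "under" : ((N\NP)/N)/NP
      [2,3] "city" : NP
    [3,8] N   <
      [3,5] S   >
        [3,4] "built" : S/(S/N)
        [4,5] "found" : S/N
      [5,8] N\S   <
        [5,7] S   <
          [5,6] "sent" : NP\S
          [6,7] "idea" : S\(NP\S)
        [7,8] "a" : (N\S)\S

N\NP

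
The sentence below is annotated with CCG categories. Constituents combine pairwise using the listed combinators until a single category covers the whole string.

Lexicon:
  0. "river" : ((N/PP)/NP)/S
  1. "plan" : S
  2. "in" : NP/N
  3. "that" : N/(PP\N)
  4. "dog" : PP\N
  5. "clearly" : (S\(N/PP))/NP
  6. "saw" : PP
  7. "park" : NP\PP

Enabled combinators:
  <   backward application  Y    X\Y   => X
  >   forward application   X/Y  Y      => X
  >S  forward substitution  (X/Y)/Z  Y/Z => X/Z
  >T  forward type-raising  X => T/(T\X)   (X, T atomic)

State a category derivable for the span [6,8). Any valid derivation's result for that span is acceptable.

NP

[0,8] S   <
  [0,5] N/PP   >
    [0,2] (N/PP)/NP   >
      [0,1] "river" : ((N/PP)/NP)/S
      [1,2] "plan" : S
    [2,5] NP   >
      [2,3] "in" : NP/N
      [3,5] N   >
        [3,4] "that" : N/(PP\N)
        [4,5] "dog" : PP\N
  [5,8] S\(N/PP)   >
    [5,6] "clearly" : (S\(N/PP))/NP
    [6,8] NP   >
      [6,7] NP/(NP\PP)   >T
        [6,7] "saw" : PP
      [7,8] "park" : NP\PP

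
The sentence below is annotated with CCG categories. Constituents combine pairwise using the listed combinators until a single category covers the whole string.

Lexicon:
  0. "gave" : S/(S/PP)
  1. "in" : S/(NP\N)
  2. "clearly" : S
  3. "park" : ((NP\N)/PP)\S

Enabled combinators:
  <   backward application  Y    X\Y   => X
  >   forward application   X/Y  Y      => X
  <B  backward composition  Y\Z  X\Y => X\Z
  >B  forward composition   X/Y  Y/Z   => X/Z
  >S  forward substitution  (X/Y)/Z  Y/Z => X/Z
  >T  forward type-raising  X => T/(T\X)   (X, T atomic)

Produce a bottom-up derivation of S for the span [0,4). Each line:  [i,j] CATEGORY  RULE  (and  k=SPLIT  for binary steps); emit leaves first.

[0,4] S   >
  [0,1] "gave" : S/(S/PP)
  [1,4] S/PP   >B
    [1,2] "in" : S/(NP\N)
    [2,4] (NP\N)/PP   <
      [2,3] "clearly" : S
      [3,4] "park" : ((NP\N)/PP)\S

[0,1] S/(S/PP)  lex  "gave"
[1,2] S/(NP\N)  lex  "in"
[2,3] S  lex  "clearly"
[3,4] ((NP\N)/PP)\S  lex  "park"
[2,4] (NP\N)/PP  <  k=3
[1,4] S/PP  >B  k=2
[0,4] S  >  k=1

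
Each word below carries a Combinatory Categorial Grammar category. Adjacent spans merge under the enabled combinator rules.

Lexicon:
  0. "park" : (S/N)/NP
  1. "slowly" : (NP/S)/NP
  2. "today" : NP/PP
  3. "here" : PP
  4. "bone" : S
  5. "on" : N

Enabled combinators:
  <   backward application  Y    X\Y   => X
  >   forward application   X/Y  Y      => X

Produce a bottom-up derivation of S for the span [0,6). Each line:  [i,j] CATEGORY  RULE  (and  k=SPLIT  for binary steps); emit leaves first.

[0,6] S   >
  [0,5] S/N   >
    [0,1] "park" : (S/N)/NP
    [1,5] NP   >
      [1,4] NP/S   >
        [1,2] "slowly" : (NP/S)/NP
        [2,4] NP   >
          [2,3] "today" : NP/PP
          [3,4] "here" : PP
      [4,5] "bone" : S
  [5,6] "on" : N

[0,1] (S/N)/NP  lex  "park"
[1,2] (NP/S)/NP  lex  "slowly"
[2,3] NP/PP  lex  "today"
[3,4] PP  lex  "here"
[2,4] NP  >  k=3
[1,4] NP/S  >  k=2
[4,5] S  lex  "bone"
[1,5] NP  >  k=4
[0,5] S/N  >  k=1
[5,6] N  lex  "on"
[0,6] S  >  k=5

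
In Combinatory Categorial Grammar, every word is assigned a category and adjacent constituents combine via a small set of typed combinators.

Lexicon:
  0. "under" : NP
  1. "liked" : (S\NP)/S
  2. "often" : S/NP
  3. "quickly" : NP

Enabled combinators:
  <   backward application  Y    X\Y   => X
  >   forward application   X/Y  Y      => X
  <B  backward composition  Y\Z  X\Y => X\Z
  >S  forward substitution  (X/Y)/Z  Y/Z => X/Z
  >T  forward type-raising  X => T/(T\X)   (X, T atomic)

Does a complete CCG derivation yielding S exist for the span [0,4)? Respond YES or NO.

YES

[0,4] S   >
  [0,1] S/(S\NP)   >T
    [0,1] "under" : NP
  [1,4] S\NP   >
    [1,2] "liked" : (S\NP)/S
    [2,4] S   >
      [2,3] "often" : S/NP
      [3,4] "quickly" : NP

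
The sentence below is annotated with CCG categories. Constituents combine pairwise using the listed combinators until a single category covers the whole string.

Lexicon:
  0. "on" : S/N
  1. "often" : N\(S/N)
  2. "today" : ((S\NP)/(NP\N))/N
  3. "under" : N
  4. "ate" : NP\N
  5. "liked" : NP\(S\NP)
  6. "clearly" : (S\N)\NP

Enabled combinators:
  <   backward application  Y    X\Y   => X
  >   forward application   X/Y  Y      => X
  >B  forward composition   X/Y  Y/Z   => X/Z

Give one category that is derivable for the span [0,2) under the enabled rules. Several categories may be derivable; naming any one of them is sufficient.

N

[0,7] S   <
  [0,2] N   <
    [0,1] "on" : S/N
    [1,2] "often" : N\(S/N)
  [2,7] S\N   <
    [2,6] NP   <
      [2,5] S\NP   >
        [2,4] (S\NP)/(NP\N)   >
          [2,3] "today" : ((S\NP)/(NP\N))/N
          [3,4] "under" : N
        [4,5] "ate" : NP\N
      [5,6] "liked" : NP\(S\NP)
    [6,7] "clearly" : (S\N)\NP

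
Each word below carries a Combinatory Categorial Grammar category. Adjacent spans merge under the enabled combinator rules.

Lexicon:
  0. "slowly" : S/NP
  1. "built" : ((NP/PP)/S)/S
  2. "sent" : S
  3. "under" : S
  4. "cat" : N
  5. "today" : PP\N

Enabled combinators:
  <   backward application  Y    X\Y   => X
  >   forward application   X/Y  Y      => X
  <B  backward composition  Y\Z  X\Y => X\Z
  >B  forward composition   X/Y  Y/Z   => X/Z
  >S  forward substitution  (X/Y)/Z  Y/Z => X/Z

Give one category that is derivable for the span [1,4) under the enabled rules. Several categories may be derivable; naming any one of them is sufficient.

[0,6] S   >
  [0,1] "slowly" : S/NP
  [1,6] NP   >
    [1,4] NP/PP   >
      [1,3] (NP/PP)/S   >
        [1,2] "built" : ((NP/PP)/S)/S
        [2,3] "sent" : S
      [3,4] "under" : S
    [4,6] PP   <
      [4,5] "cat" : N
      [5,6] "today" : PP\N

NP/PP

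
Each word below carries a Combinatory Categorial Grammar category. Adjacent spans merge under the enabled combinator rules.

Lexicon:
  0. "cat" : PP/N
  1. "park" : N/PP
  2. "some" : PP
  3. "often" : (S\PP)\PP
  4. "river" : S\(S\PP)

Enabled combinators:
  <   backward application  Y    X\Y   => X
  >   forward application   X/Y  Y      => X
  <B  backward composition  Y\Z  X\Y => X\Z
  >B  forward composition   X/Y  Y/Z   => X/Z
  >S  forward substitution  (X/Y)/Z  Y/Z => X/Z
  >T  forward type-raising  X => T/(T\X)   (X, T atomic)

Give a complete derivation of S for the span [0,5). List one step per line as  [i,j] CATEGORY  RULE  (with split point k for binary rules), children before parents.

[0,5] S   <
  [0,4] S\PP   <
    [0,3] PP   >
      [0,1] "cat" : PP/N
      [1,3] N   >
        [1,2] "park" : N/PP
        [2,3] "some" : PP
    [3,4] "often" : (S\PP)\PP
  [4,5] "river" : S\(S\PP)

[0,1] PP/N  lex  "cat"
[1,2] N/PP  lex  "park"
[2,3] PP  lex  "some"
[1,3] N  >  k=2
[0,3] PP  >  k=1
[3,4] (S\PP)\PP  lex  "often"
[0,4] S\PP  <  k=3
[4,5] S\(S\PP)  lex  "river"
[0,5] S  <  k=4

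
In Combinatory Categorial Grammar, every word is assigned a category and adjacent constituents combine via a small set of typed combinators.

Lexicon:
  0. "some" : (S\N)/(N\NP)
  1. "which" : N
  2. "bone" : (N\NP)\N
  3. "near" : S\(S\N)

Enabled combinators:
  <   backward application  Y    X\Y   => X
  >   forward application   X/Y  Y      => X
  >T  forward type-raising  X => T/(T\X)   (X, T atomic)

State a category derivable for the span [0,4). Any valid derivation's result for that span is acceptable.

[0,4] S   <
  [0,3] S\N   >
    [0,1] "some" : (S\N)/(N\NP)
    [1,3] N\NP   <
      [1,2] "which" : N
      [2,3] "bone" : (N\NP)\N
  [3,4] "near" : S\(S\N)

S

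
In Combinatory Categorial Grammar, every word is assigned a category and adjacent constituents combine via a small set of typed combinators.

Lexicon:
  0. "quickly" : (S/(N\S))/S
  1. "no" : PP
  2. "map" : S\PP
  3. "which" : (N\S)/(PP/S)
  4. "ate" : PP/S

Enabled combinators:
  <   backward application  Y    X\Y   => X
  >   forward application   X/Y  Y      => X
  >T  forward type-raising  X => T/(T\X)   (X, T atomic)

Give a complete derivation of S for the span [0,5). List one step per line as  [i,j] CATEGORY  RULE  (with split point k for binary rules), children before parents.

[0,1] (S/(N\S))/S  lex  "quickly"
[1,2] PP  lex  "no"
[2,3] S\PP  lex  "map"
[1,3] S  <  k=2
[0,3] S/(N\S)  >  k=1
[3,4] (N\S)/(PP/S)  lex  "which"
[4,5] PP/S  lex  "ate"
[3,5] N\S  >  k=4
[0,5] S  >  k=3

[0,5] S   >
  [0,3] S/(N\S)   >
    [0,1] "quickly" : (S/(N\S))/S
    [1,3] S   <
      [1,2] "no" : PP
      [2,3] "map" : S\PP
  [3,5] N\S   >
    [3,4] "which" : (N\S)/(PP/S)
    [4,5] "ate" : PP/S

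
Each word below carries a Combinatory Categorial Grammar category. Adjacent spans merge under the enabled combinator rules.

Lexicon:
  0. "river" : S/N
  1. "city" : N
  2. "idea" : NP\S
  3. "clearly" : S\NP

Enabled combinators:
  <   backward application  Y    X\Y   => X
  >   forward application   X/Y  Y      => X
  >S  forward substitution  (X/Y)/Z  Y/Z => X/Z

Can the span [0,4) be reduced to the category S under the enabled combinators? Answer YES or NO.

[0,4] S   <
  [0,3] NP   <
    [0,2] S   >
      [0,1] "river" : S/N
      [1,2] "city" : N
    [2,3] "idea" : NP\S
  [3,4] "clearly" : S\NP

YES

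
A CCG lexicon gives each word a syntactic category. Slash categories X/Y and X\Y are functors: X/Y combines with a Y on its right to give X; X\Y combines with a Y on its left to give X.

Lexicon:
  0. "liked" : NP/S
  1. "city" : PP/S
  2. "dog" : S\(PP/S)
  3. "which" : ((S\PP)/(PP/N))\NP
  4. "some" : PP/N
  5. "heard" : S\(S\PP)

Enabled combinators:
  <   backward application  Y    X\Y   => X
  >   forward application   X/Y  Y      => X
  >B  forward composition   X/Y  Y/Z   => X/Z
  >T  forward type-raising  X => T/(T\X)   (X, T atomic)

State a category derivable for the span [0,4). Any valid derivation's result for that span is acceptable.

[0,6] S   <
  [0,5] S\PP   >
    [0,4] (S\PP)/(PP/N)   <
      [0,3] NP   >
        [0,1] "liked" : NP/S
        [1,3] S   <
          [1,2] "city" : PP/S
          [2,3] "dog" : S\(PP/S)
      [3,4] "which" : ((S\PP)/(PP/N))\NP
    [4,5] "some" : PP/N
  [5,6] "heard" : S\(S\PP)

(S\PP)/(PP/N)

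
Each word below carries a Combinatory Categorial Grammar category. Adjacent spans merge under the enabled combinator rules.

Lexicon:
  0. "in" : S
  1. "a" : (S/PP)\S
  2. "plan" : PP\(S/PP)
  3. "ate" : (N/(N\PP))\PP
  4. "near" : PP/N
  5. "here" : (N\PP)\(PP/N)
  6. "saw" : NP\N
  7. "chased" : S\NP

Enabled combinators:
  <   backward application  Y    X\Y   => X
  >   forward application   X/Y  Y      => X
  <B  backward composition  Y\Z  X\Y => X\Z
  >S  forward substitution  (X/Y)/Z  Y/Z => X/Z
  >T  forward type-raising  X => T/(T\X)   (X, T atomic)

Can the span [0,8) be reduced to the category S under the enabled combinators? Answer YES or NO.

YES

[0,8] S   <
  [0,6] N   >
    [0,4] N/(N\PP)   <
      [0,3] PP   <
        [0,1] "in" : S
        [1,3] PP\S   <B
          [1,2] "a" : (S/PP)\S
          [2,3] "plan" : PP\(S/PP)
      [3,4] "ate" : (N/(N\PP))\PP
    [4,6] N\PP   <
      [4,5] "near" : PP/N
      [5,6] "here" : (N\PP)\(PP/N)
  [6,8] S\N   <B
    [6,7] "saw" : NP\N
    [7,8] "chased" : S\NP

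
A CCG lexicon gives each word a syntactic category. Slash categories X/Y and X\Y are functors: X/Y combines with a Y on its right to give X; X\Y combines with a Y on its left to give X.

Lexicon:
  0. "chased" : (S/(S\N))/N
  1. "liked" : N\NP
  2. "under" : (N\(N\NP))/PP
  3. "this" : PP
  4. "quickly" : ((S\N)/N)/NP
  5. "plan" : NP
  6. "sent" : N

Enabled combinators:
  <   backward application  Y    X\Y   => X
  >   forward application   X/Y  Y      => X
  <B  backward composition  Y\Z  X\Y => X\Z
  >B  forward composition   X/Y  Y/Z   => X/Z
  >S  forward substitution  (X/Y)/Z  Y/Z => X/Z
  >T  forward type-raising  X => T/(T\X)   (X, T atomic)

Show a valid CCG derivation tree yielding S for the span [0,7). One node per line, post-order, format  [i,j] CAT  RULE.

[0,1] (S/(S\N))/N  lex  "chased"
[1,2] N\NP  lex  "liked"
[2,3] (N\(N\NP))/PP  lex  "under"
[3,4] PP  lex  "this"
[2,4] N\(N\NP)  >  k=3
[1,4] N  <  k=2
[0,4] S/(S\N)  >  k=1
[4,5] ((S\N)/N)/NP  lex  "quickly"
[5,6] NP  lex  "plan"
[4,6] (S\N)/N  >  k=5
[6,7] N  lex  "sent"
[4,7] S\N  >  k=6
[0,7] S  >  k=4

[0,7] S   >
  [0,4] S/(S\N)   >
    [0,1] "chased" : (S/(S\N))/N
    [1,4] N   <
      [1,2] "liked" : N\NP
      [2,4] N\(N\NP)   >
        [2,3] "under" : (N\(N\NP))/PP
        [3,4] "this" : PP
  [4,7] S\N   >
    [4,6] (S\N)/N   >
      [4,5] "quickly" : ((S\N)/N)/NP
      [5,6] "plan" : NP
    [6,7] "sent" : N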